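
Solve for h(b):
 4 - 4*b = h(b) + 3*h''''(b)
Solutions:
 h(b) = -4*b + (C1*sin(sqrt(2)*3^(3/4)*b/6) + C2*cos(sqrt(2)*3^(3/4)*b/6))*exp(-sqrt(2)*3^(3/4)*b/6) + (C3*sin(sqrt(2)*3^(3/4)*b/6) + C4*cos(sqrt(2)*3^(3/4)*b/6))*exp(sqrt(2)*3^(3/4)*b/6) + 4


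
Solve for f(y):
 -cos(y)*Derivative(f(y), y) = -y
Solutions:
 f(y) = C1 + Integral(y/cos(y), y)


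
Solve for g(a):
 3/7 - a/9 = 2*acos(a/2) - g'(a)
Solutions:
 g(a) = C1 + a^2/18 + 2*a*acos(a/2) - 3*a/7 - 2*sqrt(4 - a^2)


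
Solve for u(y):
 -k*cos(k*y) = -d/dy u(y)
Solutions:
 u(y) = C1 + sin(k*y)


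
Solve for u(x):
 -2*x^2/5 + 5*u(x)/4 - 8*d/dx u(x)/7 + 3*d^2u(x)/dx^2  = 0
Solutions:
 u(x) = 8*x^2/25 + 512*x/875 + (C1*sin(sqrt(671)*x/42) + C2*cos(sqrt(671)*x/42))*exp(4*x/21) - 30656/30625


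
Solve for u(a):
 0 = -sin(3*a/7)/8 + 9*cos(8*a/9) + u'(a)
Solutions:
 u(a) = C1 - 81*sin(8*a/9)/8 - 7*cos(3*a/7)/24


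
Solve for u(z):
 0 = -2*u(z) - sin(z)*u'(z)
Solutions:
 u(z) = C1*(cos(z) + 1)/(cos(z) - 1)


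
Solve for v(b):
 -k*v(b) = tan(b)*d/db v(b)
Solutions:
 v(b) = C1*exp(-k*log(sin(b)))


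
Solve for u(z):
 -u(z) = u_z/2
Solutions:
 u(z) = C1*exp(-2*z)


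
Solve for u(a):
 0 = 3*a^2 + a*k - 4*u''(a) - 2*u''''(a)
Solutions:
 u(a) = C1 + C2*a + C3*sin(sqrt(2)*a) + C4*cos(sqrt(2)*a) + a^4/16 + a^3*k/24 - 3*a^2/8


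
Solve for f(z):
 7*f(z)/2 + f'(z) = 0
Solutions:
 f(z) = C1*exp(-7*z/2)


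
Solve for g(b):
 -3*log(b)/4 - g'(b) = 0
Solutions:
 g(b) = C1 - 3*b*log(b)/4 + 3*b/4


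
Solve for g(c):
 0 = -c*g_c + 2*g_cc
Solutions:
 g(c) = C1 + C2*erfi(c/2)


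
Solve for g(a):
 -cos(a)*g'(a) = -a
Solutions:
 g(a) = C1 + Integral(a/cos(a), a)


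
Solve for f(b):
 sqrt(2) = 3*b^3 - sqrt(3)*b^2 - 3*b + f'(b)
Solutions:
 f(b) = C1 - 3*b^4/4 + sqrt(3)*b^3/3 + 3*b^2/2 + sqrt(2)*b


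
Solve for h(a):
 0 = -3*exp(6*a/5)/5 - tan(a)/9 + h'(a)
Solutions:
 h(a) = C1 + exp(6*a/5)/2 - log(cos(a))/9


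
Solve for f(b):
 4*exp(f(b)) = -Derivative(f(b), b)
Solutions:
 f(b) = log(1/(C1 + 4*b))


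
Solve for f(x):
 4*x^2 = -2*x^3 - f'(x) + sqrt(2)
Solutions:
 f(x) = C1 - x^4/2 - 4*x^3/3 + sqrt(2)*x


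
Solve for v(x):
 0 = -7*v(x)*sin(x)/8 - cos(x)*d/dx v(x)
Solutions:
 v(x) = C1*cos(x)^(7/8)


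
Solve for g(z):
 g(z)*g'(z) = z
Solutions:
 g(z) = -sqrt(C1 + z^2)
 g(z) = sqrt(C1 + z^2)


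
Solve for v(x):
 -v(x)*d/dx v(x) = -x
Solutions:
 v(x) = -sqrt(C1 + x^2)
 v(x) = sqrt(C1 + x^2)


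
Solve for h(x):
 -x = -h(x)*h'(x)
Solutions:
 h(x) = -sqrt(C1 + x^2)
 h(x) = sqrt(C1 + x^2)


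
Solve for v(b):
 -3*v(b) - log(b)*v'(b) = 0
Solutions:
 v(b) = C1*exp(-3*li(b))


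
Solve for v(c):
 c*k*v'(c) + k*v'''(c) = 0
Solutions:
 v(c) = C1 + Integral(C2*airyai(-c) + C3*airybi(-c), c)


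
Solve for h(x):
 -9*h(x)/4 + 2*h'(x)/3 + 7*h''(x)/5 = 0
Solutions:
 h(x) = C1*exp(x*(-10 + sqrt(2935))/42) + C2*exp(-x*(10 + sqrt(2935))/42)


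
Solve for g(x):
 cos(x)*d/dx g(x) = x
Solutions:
 g(x) = C1 + Integral(x/cos(x), x)


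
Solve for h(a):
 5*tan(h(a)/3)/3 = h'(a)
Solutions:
 h(a) = -3*asin(C1*exp(5*a/9)) + 3*pi
 h(a) = 3*asin(C1*exp(5*a/9))


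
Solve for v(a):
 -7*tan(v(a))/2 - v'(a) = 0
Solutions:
 v(a) = pi - asin(C1*exp(-7*a/2))
 v(a) = asin(C1*exp(-7*a/2))


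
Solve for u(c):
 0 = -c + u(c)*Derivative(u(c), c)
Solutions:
 u(c) = -sqrt(C1 + c^2)
 u(c) = sqrt(C1 + c^2)


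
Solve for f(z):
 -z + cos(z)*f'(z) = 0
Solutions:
 f(z) = C1 + Integral(z/cos(z), z)


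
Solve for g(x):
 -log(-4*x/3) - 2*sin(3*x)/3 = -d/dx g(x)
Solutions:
 g(x) = C1 + x*log(-x) - x*log(3) - x + 2*x*log(2) - 2*cos(3*x)/9


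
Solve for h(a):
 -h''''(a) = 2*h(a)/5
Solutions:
 h(a) = (C1*sin(10^(3/4)*a/10) + C2*cos(10^(3/4)*a/10))*exp(-10^(3/4)*a/10) + (C3*sin(10^(3/4)*a/10) + C4*cos(10^(3/4)*a/10))*exp(10^(3/4)*a/10)


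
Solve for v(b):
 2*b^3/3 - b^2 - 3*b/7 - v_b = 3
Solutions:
 v(b) = C1 + b^4/6 - b^3/3 - 3*b^2/14 - 3*b


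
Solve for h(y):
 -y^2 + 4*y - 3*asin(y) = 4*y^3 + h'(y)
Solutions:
 h(y) = C1 - y^4 - y^3/3 + 2*y^2 - 3*y*asin(y) - 3*sqrt(1 - y^2)


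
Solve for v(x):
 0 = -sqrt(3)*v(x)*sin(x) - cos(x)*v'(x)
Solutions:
 v(x) = C1*cos(x)^(sqrt(3))


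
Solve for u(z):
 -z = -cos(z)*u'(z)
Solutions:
 u(z) = C1 + Integral(z/cos(z), z)


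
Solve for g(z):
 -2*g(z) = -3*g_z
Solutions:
 g(z) = C1*exp(2*z/3)


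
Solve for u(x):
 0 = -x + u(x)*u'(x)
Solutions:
 u(x) = -sqrt(C1 + x^2)
 u(x) = sqrt(C1 + x^2)


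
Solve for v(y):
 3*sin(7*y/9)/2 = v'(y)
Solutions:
 v(y) = C1 - 27*cos(7*y/9)/14


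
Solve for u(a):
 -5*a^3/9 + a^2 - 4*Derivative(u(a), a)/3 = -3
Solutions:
 u(a) = C1 - 5*a^4/48 + a^3/4 + 9*a/4


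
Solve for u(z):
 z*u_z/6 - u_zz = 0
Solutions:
 u(z) = C1 + C2*erfi(sqrt(3)*z/6)


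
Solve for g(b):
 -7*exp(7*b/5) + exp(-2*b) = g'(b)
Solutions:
 g(b) = C1 - 5*exp(7*b/5) - exp(-2*b)/2


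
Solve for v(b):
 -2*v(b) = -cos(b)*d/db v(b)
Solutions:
 v(b) = C1*(sin(b) + 1)/(sin(b) - 1)


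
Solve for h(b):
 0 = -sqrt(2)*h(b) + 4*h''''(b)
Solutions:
 h(b) = C1*exp(-2^(5/8)*b/2) + C2*exp(2^(5/8)*b/2) + C3*sin(2^(5/8)*b/2) + C4*cos(2^(5/8)*b/2)


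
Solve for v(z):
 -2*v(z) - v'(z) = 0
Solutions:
 v(z) = C1*exp(-2*z)


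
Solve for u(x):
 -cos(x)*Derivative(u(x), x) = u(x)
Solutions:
 u(x) = C1*sqrt(sin(x) - 1)/sqrt(sin(x) + 1)


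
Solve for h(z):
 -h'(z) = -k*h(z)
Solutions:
 h(z) = C1*exp(k*z)


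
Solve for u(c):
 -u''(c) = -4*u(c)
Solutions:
 u(c) = C1*exp(-2*c) + C2*exp(2*c)


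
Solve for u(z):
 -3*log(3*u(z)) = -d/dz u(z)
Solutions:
 -Integral(1/(log(_y) + log(3)), (_y, u(z)))/3 = C1 - z


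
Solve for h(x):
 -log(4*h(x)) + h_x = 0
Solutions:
 -Integral(1/(log(_y) + 2*log(2)), (_y, h(x))) = C1 - x


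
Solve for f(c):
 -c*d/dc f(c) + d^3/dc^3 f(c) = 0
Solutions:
 f(c) = C1 + Integral(C2*airyai(c) + C3*airybi(c), c)


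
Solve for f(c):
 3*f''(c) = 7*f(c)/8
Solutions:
 f(c) = C1*exp(-sqrt(42)*c/12) + C2*exp(sqrt(42)*c/12)


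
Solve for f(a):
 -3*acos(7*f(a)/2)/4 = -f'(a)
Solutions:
 Integral(1/acos(7*_y/2), (_y, f(a))) = C1 + 3*a/4


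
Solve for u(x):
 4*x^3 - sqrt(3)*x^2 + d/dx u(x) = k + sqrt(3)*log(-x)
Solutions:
 u(x) = C1 - x^4 + sqrt(3)*x^3/3 + x*(k - sqrt(3)) + sqrt(3)*x*log(-x)


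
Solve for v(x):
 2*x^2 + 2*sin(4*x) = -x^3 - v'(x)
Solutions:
 v(x) = C1 - x^4/4 - 2*x^3/3 + cos(4*x)/2


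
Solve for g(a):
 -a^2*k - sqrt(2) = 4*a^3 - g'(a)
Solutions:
 g(a) = C1 + a^4 + a^3*k/3 + sqrt(2)*a


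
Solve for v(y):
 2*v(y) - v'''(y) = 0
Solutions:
 v(y) = C3*exp(2^(1/3)*y) + (C1*sin(2^(1/3)*sqrt(3)*y/2) + C2*cos(2^(1/3)*sqrt(3)*y/2))*exp(-2^(1/3)*y/2)


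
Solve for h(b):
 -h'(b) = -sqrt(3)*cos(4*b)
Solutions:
 h(b) = C1 + sqrt(3)*sin(4*b)/4


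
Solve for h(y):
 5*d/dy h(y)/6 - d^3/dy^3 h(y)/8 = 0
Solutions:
 h(y) = C1 + C2*exp(-2*sqrt(15)*y/3) + C3*exp(2*sqrt(15)*y/3)


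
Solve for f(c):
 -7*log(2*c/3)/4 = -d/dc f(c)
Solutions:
 f(c) = C1 + 7*c*log(c)/4 - 7*c*log(3)/4 - 7*c/4 + 7*c*log(2)/4


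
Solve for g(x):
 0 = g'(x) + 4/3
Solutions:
 g(x) = C1 - 4*x/3


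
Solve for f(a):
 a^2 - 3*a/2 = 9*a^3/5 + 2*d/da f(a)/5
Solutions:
 f(a) = C1 - 9*a^4/8 + 5*a^3/6 - 15*a^2/8


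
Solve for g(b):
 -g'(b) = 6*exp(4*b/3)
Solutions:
 g(b) = C1 - 9*exp(4*b/3)/2


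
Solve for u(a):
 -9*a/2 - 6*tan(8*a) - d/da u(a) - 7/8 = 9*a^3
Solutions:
 u(a) = C1 - 9*a^4/4 - 9*a^2/4 - 7*a/8 + 3*log(cos(8*a))/4


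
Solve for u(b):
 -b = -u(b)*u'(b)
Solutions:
 u(b) = -sqrt(C1 + b^2)
 u(b) = sqrt(C1 + b^2)


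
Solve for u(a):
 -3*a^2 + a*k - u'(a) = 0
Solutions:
 u(a) = C1 - a^3 + a^2*k/2


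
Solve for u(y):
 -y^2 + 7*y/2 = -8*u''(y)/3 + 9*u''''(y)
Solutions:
 u(y) = C1 + C2*y + C3*exp(-2*sqrt(6)*y/9) + C4*exp(2*sqrt(6)*y/9) + y^4/32 - 7*y^3/32 + 81*y^2/64


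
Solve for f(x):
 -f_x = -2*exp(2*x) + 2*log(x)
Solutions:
 f(x) = C1 - 2*x*log(x) + 2*x + exp(2*x)


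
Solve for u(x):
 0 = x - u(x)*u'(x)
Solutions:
 u(x) = -sqrt(C1 + x^2)
 u(x) = sqrt(C1 + x^2)


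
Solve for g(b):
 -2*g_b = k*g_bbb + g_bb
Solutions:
 g(b) = C1 + C2*exp(b*(sqrt(1 - 8*k) - 1)/(2*k)) + C3*exp(-b*(sqrt(1 - 8*k) + 1)/(2*k))


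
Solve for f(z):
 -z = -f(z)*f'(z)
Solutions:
 f(z) = -sqrt(C1 + z^2)
 f(z) = sqrt(C1 + z^2)


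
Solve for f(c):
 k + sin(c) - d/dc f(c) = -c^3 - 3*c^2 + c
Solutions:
 f(c) = C1 + c^4/4 + c^3 - c^2/2 + c*k - cos(c)


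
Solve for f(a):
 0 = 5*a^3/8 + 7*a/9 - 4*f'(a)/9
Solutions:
 f(a) = C1 + 45*a^4/128 + 7*a^2/8


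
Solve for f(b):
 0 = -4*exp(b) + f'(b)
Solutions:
 f(b) = C1 + 4*exp(b)


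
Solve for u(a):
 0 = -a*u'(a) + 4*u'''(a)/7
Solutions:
 u(a) = C1 + Integral(C2*airyai(14^(1/3)*a/2) + C3*airybi(14^(1/3)*a/2), a)


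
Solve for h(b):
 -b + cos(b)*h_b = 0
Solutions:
 h(b) = C1 + Integral(b/cos(b), b)


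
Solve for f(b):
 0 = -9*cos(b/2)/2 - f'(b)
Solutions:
 f(b) = C1 - 9*sin(b/2)


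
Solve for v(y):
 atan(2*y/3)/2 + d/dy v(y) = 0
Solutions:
 v(y) = C1 - y*atan(2*y/3)/2 + 3*log(4*y^2 + 9)/8


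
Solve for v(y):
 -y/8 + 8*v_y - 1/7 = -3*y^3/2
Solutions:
 v(y) = C1 - 3*y^4/64 + y^2/128 + y/56


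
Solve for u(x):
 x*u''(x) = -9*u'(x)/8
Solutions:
 u(x) = C1 + C2/x^(1/8)


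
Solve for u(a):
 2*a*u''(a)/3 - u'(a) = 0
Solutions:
 u(a) = C1 + C2*a^(5/2)


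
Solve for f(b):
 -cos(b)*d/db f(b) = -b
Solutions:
 f(b) = C1 + Integral(b/cos(b), b)


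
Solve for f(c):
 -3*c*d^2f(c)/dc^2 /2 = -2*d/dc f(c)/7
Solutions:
 f(c) = C1 + C2*c^(25/21)


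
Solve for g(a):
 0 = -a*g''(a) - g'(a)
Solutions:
 g(a) = C1 + C2*log(a)


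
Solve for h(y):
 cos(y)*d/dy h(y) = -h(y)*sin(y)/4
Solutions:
 h(y) = C1*cos(y)^(1/4)


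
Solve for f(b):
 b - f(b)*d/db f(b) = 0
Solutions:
 f(b) = -sqrt(C1 + b^2)
 f(b) = sqrt(C1 + b^2)


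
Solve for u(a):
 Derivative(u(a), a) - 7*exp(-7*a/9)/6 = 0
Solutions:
 u(a) = C1 - 3*exp(-7*a/9)/2


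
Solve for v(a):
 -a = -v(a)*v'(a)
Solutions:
 v(a) = -sqrt(C1 + a^2)
 v(a) = sqrt(C1 + a^2)


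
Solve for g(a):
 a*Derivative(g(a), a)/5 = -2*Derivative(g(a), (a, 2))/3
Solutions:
 g(a) = C1 + C2*erf(sqrt(15)*a/10)


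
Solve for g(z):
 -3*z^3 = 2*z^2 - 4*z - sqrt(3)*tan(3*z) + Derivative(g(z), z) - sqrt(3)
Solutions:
 g(z) = C1 - 3*z^4/4 - 2*z^3/3 + 2*z^2 + sqrt(3)*z - sqrt(3)*log(cos(3*z))/3


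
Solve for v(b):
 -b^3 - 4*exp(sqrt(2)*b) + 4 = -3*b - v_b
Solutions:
 v(b) = C1 + b^4/4 - 3*b^2/2 - 4*b + 2*sqrt(2)*exp(sqrt(2)*b)


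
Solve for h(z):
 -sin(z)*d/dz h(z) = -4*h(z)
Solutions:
 h(z) = C1*(cos(z)^2 - 2*cos(z) + 1)/(cos(z)^2 + 2*cos(z) + 1)


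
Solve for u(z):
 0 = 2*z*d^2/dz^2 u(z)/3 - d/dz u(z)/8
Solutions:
 u(z) = C1 + C2*z^(19/16)


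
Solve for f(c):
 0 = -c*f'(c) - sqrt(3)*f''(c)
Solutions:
 f(c) = C1 + C2*erf(sqrt(2)*3^(3/4)*c/6)


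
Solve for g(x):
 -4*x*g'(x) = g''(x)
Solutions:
 g(x) = C1 + C2*erf(sqrt(2)*x)


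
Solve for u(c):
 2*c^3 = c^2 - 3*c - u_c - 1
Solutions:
 u(c) = C1 - c^4/2 + c^3/3 - 3*c^2/2 - c


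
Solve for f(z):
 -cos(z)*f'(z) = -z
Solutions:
 f(z) = C1 + Integral(z/cos(z), z)


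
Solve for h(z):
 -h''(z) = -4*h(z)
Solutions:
 h(z) = C1*exp(-2*z) + C2*exp(2*z)


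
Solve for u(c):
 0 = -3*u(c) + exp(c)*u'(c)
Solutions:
 u(c) = C1*exp(-3*exp(-c))


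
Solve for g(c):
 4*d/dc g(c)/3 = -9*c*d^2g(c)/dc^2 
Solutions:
 g(c) = C1 + C2*c^(23/27)


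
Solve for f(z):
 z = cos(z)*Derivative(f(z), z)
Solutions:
 f(z) = C1 + Integral(z/cos(z), z)


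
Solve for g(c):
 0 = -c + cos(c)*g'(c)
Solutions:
 g(c) = C1 + Integral(c/cos(c), c)


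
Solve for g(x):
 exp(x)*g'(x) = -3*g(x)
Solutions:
 g(x) = C1*exp(3*exp(-x))


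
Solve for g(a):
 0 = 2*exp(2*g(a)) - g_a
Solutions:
 g(a) = log(-sqrt(-1/(C1 + 2*a))) - log(2)/2
 g(a) = log(-1/(C1 + 2*a))/2 - log(2)/2


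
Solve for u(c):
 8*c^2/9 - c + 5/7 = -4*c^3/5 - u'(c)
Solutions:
 u(c) = C1 - c^4/5 - 8*c^3/27 + c^2/2 - 5*c/7


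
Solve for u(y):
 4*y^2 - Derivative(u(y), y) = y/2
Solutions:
 u(y) = C1 + 4*y^3/3 - y^2/4


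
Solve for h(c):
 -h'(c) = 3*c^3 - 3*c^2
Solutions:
 h(c) = C1 - 3*c^4/4 + c^3


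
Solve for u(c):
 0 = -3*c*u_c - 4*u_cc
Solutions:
 u(c) = C1 + C2*erf(sqrt(6)*c/4)


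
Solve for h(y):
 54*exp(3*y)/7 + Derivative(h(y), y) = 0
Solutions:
 h(y) = C1 - 18*exp(3*y)/7


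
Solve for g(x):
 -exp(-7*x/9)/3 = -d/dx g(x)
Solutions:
 g(x) = C1 - 3*exp(-7*x/9)/7


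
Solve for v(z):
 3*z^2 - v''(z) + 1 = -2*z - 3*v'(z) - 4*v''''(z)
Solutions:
 v(z) = C1 + C4*exp(-z) - z^3/3 - 2*z^2/3 - 7*z/9 + (C2*sin(sqrt(2)*z/2) + C3*cos(sqrt(2)*z/2))*exp(z/2)


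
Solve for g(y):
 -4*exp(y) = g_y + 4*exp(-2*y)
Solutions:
 g(y) = C1 - 4*exp(y) + 2*exp(-2*y)


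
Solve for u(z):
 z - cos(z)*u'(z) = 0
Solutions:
 u(z) = C1 + Integral(z/cos(z), z)


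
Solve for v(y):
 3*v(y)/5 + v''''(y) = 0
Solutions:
 v(y) = (C1*sin(sqrt(2)*3^(1/4)*5^(3/4)*y/10) + C2*cos(sqrt(2)*3^(1/4)*5^(3/4)*y/10))*exp(-sqrt(2)*3^(1/4)*5^(3/4)*y/10) + (C3*sin(sqrt(2)*3^(1/4)*5^(3/4)*y/10) + C4*cos(sqrt(2)*3^(1/4)*5^(3/4)*y/10))*exp(sqrt(2)*3^(1/4)*5^(3/4)*y/10)


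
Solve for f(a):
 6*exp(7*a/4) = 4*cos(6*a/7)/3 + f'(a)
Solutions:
 f(a) = C1 + 24*exp(7*a/4)/7 - 14*sin(6*a/7)/9


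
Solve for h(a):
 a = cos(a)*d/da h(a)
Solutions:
 h(a) = C1 + Integral(a/cos(a), a)


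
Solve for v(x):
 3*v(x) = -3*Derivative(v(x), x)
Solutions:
 v(x) = C1*exp(-x)


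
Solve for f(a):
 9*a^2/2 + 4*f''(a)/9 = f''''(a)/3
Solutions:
 f(a) = C1 + C2*a + C3*exp(-2*sqrt(3)*a/3) + C4*exp(2*sqrt(3)*a/3) - 27*a^4/32 - 243*a^2/32


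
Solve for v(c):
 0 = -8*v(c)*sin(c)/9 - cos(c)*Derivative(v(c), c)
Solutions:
 v(c) = C1*cos(c)^(8/9)


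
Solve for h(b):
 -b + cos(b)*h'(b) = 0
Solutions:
 h(b) = C1 + Integral(b/cos(b), b)


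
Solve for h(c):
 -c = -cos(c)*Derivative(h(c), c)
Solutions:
 h(c) = C1 + Integral(c/cos(c), c)


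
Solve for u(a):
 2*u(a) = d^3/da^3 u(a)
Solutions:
 u(a) = C3*exp(2^(1/3)*a) + (C1*sin(2^(1/3)*sqrt(3)*a/2) + C2*cos(2^(1/3)*sqrt(3)*a/2))*exp(-2^(1/3)*a/2)


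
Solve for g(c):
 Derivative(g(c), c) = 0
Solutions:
 g(c) = C1


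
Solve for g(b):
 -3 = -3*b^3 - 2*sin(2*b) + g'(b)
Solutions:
 g(b) = C1 + 3*b^4/4 - 3*b - cos(2*b)


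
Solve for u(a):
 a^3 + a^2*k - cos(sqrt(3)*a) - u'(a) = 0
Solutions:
 u(a) = C1 + a^4/4 + a^3*k/3 - sqrt(3)*sin(sqrt(3)*a)/3


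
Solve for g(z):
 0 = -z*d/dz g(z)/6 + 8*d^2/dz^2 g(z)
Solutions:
 g(z) = C1 + C2*erfi(sqrt(6)*z/24)


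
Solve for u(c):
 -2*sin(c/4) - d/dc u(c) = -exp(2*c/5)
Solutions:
 u(c) = C1 + 5*exp(2*c/5)/2 + 8*cos(c/4)


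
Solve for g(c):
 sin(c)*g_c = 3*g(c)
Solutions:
 g(c) = C1*(cos(c) - 1)^(3/2)/(cos(c) + 1)^(3/2)


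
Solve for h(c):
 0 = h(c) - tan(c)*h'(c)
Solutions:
 h(c) = C1*sin(c)


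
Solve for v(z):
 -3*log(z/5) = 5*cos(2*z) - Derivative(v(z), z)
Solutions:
 v(z) = C1 + 3*z*log(z) - 3*z*log(5) - 3*z + 5*sin(2*z)/2


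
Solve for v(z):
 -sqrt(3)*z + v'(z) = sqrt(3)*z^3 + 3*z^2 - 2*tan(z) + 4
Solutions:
 v(z) = C1 + sqrt(3)*z^4/4 + z^3 + sqrt(3)*z^2/2 + 4*z + 2*log(cos(z))


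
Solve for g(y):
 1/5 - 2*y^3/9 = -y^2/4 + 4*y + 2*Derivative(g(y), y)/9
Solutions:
 g(y) = C1 - y^4/4 + 3*y^3/8 - 9*y^2 + 9*y/10


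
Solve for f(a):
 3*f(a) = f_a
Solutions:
 f(a) = C1*exp(3*a)


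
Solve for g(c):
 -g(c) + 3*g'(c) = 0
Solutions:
 g(c) = C1*exp(c/3)


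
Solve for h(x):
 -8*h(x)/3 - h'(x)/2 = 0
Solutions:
 h(x) = C1*exp(-16*x/3)


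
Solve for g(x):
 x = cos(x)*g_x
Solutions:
 g(x) = C1 + Integral(x/cos(x), x)


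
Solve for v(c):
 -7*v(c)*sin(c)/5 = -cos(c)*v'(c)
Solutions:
 v(c) = C1/cos(c)^(7/5)


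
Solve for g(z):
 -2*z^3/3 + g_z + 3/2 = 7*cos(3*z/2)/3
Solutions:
 g(z) = C1 + z^4/6 - 3*z/2 + 14*sin(3*z/2)/9


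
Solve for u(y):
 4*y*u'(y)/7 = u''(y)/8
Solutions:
 u(y) = C1 + C2*erfi(4*sqrt(7)*y/7)


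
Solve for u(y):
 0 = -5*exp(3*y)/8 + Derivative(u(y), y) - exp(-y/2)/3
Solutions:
 u(y) = C1 + 5*exp(3*y)/24 - 2*exp(-y/2)/3


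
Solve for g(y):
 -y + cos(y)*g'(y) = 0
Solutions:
 g(y) = C1 + Integral(y/cos(y), y)


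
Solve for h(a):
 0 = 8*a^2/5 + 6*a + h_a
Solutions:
 h(a) = C1 - 8*a^3/15 - 3*a^2


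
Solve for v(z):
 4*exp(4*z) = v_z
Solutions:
 v(z) = C1 + exp(4*z)


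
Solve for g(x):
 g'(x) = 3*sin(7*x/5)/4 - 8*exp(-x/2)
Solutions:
 g(x) = C1 - 15*cos(7*x/5)/28 + 16*exp(-x/2)


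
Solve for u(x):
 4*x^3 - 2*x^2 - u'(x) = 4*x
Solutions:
 u(x) = C1 + x^4 - 2*x^3/3 - 2*x^2


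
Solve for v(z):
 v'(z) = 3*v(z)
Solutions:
 v(z) = C1*exp(3*z)


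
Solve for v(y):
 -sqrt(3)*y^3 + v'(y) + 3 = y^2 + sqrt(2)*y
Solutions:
 v(y) = C1 + sqrt(3)*y^4/4 + y^3/3 + sqrt(2)*y^2/2 - 3*y


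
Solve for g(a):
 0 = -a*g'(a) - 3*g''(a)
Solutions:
 g(a) = C1 + C2*erf(sqrt(6)*a/6)


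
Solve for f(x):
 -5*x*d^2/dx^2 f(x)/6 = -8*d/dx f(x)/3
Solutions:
 f(x) = C1 + C2*x^(21/5)


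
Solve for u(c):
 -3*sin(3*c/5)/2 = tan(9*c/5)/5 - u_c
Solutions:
 u(c) = C1 - log(cos(9*c/5))/9 - 5*cos(3*c/5)/2


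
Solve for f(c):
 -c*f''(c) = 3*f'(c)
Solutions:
 f(c) = C1 + C2/c^2


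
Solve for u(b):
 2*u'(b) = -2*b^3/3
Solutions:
 u(b) = C1 - b^4/12


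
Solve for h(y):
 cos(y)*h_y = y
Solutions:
 h(y) = C1 + Integral(y/cos(y), y)


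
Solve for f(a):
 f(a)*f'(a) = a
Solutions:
 f(a) = -sqrt(C1 + a^2)
 f(a) = sqrt(C1 + a^2)


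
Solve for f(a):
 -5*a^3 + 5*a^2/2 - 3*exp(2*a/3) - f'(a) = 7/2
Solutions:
 f(a) = C1 - 5*a^4/4 + 5*a^3/6 - 7*a/2 - 9*exp(2*a/3)/2


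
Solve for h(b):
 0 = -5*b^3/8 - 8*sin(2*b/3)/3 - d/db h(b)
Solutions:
 h(b) = C1 - 5*b^4/32 + 4*cos(2*b/3)


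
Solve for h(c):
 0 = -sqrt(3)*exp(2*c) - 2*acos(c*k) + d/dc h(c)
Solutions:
 h(c) = C1 + 2*Piecewise((c*acos(c*k) - sqrt(-c^2*k^2 + 1)/k, Ne(k, 0)), (pi*c/2, True)) + sqrt(3)*exp(2*c)/2


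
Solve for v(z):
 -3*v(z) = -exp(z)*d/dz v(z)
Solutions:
 v(z) = C1*exp(-3*exp(-z))


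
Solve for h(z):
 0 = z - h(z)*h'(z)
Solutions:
 h(z) = -sqrt(C1 + z^2)
 h(z) = sqrt(C1 + z^2)


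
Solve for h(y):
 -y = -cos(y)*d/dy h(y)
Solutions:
 h(y) = C1 + Integral(y/cos(y), y)


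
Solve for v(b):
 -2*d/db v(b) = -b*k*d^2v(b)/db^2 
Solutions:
 v(b) = C1 + b^(((re(k) + 2)*re(k) + im(k)^2)/(re(k)^2 + im(k)^2))*(C2*sin(2*log(b)*Abs(im(k))/(re(k)^2 + im(k)^2)) + C3*cos(2*log(b)*im(k)/(re(k)^2 + im(k)^2)))


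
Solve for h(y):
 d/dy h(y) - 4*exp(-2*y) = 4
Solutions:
 h(y) = C1 + 4*y - 2*exp(-2*y)


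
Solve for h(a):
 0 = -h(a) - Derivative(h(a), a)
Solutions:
 h(a) = C1*exp(-a)


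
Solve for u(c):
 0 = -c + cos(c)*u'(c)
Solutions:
 u(c) = C1 + Integral(c/cos(c), c)


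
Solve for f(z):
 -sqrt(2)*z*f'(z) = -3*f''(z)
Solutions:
 f(z) = C1 + C2*erfi(2^(3/4)*sqrt(3)*z/6)


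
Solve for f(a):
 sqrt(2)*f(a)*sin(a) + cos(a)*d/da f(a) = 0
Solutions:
 f(a) = C1*cos(a)^(sqrt(2))


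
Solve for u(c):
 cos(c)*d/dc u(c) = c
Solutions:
 u(c) = C1 + Integral(c/cos(c), c)


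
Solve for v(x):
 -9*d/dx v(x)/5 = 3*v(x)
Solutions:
 v(x) = C1*exp(-5*x/3)


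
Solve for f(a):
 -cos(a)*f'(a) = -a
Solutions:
 f(a) = C1 + Integral(a/cos(a), a)


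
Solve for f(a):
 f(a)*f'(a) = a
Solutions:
 f(a) = -sqrt(C1 + a^2)
 f(a) = sqrt(C1 + a^2)


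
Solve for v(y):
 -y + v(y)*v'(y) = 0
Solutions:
 v(y) = -sqrt(C1 + y^2)
 v(y) = sqrt(C1 + y^2)


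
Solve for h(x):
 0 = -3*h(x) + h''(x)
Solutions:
 h(x) = C1*exp(-sqrt(3)*x) + C2*exp(sqrt(3)*x)


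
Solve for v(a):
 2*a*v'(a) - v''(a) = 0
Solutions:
 v(a) = C1 + C2*erfi(a)


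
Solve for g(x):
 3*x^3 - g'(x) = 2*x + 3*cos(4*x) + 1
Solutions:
 g(x) = C1 + 3*x^4/4 - x^2 - x - 3*sin(4*x)/4


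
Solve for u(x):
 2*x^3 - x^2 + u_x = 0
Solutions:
 u(x) = C1 - x^4/2 + x^3/3


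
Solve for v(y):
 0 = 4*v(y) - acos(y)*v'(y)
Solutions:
 v(y) = C1*exp(4*Integral(1/acos(y), y))


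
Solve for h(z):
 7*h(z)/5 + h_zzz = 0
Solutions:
 h(z) = C3*exp(-5^(2/3)*7^(1/3)*z/5) + (C1*sin(sqrt(3)*5^(2/3)*7^(1/3)*z/10) + C2*cos(sqrt(3)*5^(2/3)*7^(1/3)*z/10))*exp(5^(2/3)*7^(1/3)*z/10)


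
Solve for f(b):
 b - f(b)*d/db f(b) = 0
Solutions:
 f(b) = -sqrt(C1 + b^2)
 f(b) = sqrt(C1 + b^2)


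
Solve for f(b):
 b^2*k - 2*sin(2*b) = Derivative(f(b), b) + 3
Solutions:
 f(b) = C1 + b^3*k/3 - 3*b + cos(2*b)


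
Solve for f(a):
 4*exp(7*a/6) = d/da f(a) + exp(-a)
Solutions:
 f(a) = C1 + 24*exp(7*a/6)/7 + exp(-a)


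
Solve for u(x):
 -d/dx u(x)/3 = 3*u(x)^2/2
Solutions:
 u(x) = 2/(C1 + 9*x)


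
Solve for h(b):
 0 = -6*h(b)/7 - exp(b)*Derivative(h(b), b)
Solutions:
 h(b) = C1*exp(6*exp(-b)/7)


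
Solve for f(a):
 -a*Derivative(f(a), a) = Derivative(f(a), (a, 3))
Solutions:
 f(a) = C1 + Integral(C2*airyai(-a) + C3*airybi(-a), a)


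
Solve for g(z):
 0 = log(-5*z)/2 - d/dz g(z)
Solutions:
 g(z) = C1 + z*log(-z)/2 + z*(-1 + log(5))/2


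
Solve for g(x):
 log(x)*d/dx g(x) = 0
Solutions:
 g(x) = C1


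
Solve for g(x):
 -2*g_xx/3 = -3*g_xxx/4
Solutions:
 g(x) = C1 + C2*x + C3*exp(8*x/9)


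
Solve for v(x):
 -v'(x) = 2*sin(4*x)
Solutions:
 v(x) = C1 + cos(4*x)/2


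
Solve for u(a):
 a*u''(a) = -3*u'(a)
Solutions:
 u(a) = C1 + C2/a^2


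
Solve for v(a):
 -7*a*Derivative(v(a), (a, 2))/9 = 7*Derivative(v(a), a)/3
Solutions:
 v(a) = C1 + C2/a^2


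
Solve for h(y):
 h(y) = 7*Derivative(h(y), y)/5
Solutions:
 h(y) = C1*exp(5*y/7)


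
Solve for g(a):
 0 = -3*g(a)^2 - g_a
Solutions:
 g(a) = 1/(C1 + 3*a)


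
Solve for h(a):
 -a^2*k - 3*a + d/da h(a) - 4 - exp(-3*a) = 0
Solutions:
 h(a) = C1 + a^3*k/3 + 3*a^2/2 + 4*a - exp(-3*a)/3


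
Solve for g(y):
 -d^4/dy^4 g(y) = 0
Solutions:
 g(y) = C1 + C2*y + C3*y^2 + C4*y^3


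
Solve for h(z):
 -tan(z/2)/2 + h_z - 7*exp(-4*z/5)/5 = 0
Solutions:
 h(z) = C1 + log(tan(z/2)^2 + 1)/2 - 7*exp(-4*z/5)/4


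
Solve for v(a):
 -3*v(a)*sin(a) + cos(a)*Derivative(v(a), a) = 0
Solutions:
 v(a) = C1/cos(a)^3


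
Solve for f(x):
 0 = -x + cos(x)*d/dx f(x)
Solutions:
 f(x) = C1 + Integral(x/cos(x), x)


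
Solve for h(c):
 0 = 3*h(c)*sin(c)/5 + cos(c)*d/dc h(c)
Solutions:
 h(c) = C1*cos(c)^(3/5)


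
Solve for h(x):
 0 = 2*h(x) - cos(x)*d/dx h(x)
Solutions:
 h(x) = C1*(sin(x) + 1)/(sin(x) - 1)


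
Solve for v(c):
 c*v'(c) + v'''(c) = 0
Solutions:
 v(c) = C1 + Integral(C2*airyai(-c) + C3*airybi(-c), c)


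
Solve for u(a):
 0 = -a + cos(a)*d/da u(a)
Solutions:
 u(a) = C1 + Integral(a/cos(a), a)


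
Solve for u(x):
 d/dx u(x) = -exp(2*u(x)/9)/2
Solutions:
 u(x) = 9*log(-sqrt(-1/(C1 - x))) + 9*log(3)
 u(x) = 9*log(-1/(C1 - x))/2 + 9*log(3)


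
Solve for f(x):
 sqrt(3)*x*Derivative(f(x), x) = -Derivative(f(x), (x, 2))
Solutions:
 f(x) = C1 + C2*erf(sqrt(2)*3^(1/4)*x/2)


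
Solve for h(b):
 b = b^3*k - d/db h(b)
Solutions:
 h(b) = C1 + b^4*k/4 - b^2/2


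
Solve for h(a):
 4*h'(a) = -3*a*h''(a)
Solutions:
 h(a) = C1 + C2/a^(1/3)


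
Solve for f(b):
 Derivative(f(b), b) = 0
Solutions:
 f(b) = C1


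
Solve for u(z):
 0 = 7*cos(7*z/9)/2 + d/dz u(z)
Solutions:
 u(z) = C1 - 9*sin(7*z/9)/2


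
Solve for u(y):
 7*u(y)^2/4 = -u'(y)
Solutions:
 u(y) = 4/(C1 + 7*y)


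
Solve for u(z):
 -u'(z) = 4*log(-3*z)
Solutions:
 u(z) = C1 - 4*z*log(-z) + 4*z*(1 - log(3))


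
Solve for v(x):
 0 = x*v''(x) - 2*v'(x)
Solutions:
 v(x) = C1 + C2*x^3


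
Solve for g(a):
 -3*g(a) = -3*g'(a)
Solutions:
 g(a) = C1*exp(a)


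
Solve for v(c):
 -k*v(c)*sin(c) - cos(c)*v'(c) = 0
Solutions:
 v(c) = C1*exp(k*log(cos(c)))


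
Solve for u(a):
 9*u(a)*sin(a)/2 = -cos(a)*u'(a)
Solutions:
 u(a) = C1*cos(a)^(9/2)


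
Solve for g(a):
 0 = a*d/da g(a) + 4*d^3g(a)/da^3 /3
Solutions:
 g(a) = C1 + Integral(C2*airyai(-6^(1/3)*a/2) + C3*airybi(-6^(1/3)*a/2), a)


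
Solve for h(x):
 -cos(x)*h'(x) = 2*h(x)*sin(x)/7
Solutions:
 h(x) = C1*cos(x)^(2/7)


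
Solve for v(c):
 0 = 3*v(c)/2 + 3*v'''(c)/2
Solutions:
 v(c) = C3*exp(-c) + (C1*sin(sqrt(3)*c/2) + C2*cos(sqrt(3)*c/2))*exp(c/2)


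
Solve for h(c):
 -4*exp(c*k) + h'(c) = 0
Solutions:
 h(c) = C1 + 4*exp(c*k)/k


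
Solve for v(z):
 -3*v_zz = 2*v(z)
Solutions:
 v(z) = C1*sin(sqrt(6)*z/3) + C2*cos(sqrt(6)*z/3)


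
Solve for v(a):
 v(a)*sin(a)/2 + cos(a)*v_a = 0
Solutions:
 v(a) = C1*sqrt(cos(a))


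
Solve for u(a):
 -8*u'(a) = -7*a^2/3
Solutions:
 u(a) = C1 + 7*a^3/72


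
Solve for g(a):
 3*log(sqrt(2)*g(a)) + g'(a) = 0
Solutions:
 2*Integral(1/(2*log(_y) + log(2)), (_y, g(a)))/3 = C1 - a


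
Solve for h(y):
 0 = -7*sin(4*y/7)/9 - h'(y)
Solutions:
 h(y) = C1 + 49*cos(4*y/7)/36


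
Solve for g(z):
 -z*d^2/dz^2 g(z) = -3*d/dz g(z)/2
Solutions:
 g(z) = C1 + C2*z^(5/2)


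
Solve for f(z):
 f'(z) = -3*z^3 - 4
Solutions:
 f(z) = C1 - 3*z^4/4 - 4*z


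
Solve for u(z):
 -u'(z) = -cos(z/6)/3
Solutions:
 u(z) = C1 + 2*sin(z/6)


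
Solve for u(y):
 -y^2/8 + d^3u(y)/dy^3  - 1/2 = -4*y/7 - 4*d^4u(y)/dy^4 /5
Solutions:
 u(y) = C1 + C2*y + C3*y^2 + C4*exp(-5*y/4) + y^5/480 - 9*y^4/280 + 391*y^3/2100


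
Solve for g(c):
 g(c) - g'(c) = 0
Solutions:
 g(c) = C1*exp(c)


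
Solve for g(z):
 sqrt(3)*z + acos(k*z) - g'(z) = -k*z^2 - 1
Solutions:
 g(z) = C1 + k*z^3/3 + sqrt(3)*z^2/2 + z + Piecewise((z*acos(k*z) - sqrt(-k^2*z^2 + 1)/k, Ne(k, 0)), (pi*z/2, True))


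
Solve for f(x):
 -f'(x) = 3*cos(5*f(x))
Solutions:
 f(x) = -asin((C1 + exp(30*x))/(C1 - exp(30*x)))/5 + pi/5
 f(x) = asin((C1 + exp(30*x))/(C1 - exp(30*x)))/5


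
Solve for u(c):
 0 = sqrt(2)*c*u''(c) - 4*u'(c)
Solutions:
 u(c) = C1 + C2*c^(1 + 2*sqrt(2))


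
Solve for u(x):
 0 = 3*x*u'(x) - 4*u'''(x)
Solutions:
 u(x) = C1 + Integral(C2*airyai(6^(1/3)*x/2) + C3*airybi(6^(1/3)*x/2), x)


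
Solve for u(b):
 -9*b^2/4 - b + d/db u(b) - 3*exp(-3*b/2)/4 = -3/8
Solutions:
 u(b) = C1 + 3*b^3/4 + b^2/2 - 3*b/8 - exp(-3*b/2)/2


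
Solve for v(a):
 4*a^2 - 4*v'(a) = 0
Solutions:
 v(a) = C1 + a^3/3


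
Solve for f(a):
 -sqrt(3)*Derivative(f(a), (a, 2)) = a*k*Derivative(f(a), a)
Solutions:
 f(a) = Piecewise((-sqrt(2)*3^(1/4)*sqrt(pi)*C1*erf(sqrt(2)*3^(3/4)*a*sqrt(k)/6)/(2*sqrt(k)) - C2, (k > 0) | (k < 0)), (-C1*a - C2, True))


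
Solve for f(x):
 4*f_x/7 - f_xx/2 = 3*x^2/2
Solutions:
 f(x) = C1 + C2*exp(8*x/7) + 7*x^3/8 + 147*x^2/64 + 1029*x/256


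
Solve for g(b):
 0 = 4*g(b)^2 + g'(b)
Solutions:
 g(b) = 1/(C1 + 4*b)


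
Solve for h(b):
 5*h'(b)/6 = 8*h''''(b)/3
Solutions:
 h(b) = C1 + C4*exp(2^(2/3)*5^(1/3)*b/4) + (C2*sin(2^(2/3)*sqrt(3)*5^(1/3)*b/8) + C3*cos(2^(2/3)*sqrt(3)*5^(1/3)*b/8))*exp(-2^(2/3)*5^(1/3)*b/8)


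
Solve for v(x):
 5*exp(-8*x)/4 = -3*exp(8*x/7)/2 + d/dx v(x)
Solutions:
 v(x) = C1 + 21*exp(8*x/7)/16 - 5*exp(-8*x)/32


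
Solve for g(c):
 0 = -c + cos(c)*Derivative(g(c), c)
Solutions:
 g(c) = C1 + Integral(c/cos(c), c)


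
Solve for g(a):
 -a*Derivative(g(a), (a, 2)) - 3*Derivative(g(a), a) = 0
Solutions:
 g(a) = C1 + C2/a^2


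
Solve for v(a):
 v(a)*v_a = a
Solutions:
 v(a) = -sqrt(C1 + a^2)
 v(a) = sqrt(C1 + a^2)


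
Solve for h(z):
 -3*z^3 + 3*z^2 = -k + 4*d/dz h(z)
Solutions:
 h(z) = C1 + k*z/4 - 3*z^4/16 + z^3/4


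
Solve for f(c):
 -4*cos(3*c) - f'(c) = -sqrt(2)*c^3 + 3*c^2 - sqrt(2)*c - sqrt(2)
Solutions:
 f(c) = C1 + sqrt(2)*c^4/4 - c^3 + sqrt(2)*c^2/2 + sqrt(2)*c - 4*sin(3*c)/3


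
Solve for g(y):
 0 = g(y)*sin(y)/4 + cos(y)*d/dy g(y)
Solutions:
 g(y) = C1*cos(y)^(1/4)


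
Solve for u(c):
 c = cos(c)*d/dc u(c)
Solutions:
 u(c) = C1 + Integral(c/cos(c), c)


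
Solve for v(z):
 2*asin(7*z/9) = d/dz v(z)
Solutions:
 v(z) = C1 + 2*z*asin(7*z/9) + 2*sqrt(81 - 49*z^2)/7


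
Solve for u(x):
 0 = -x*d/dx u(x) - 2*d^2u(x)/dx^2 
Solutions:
 u(x) = C1 + C2*erf(x/2)


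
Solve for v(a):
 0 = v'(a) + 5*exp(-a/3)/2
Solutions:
 v(a) = C1 + 15*exp(-a/3)/2


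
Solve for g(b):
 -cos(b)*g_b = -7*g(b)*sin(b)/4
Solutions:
 g(b) = C1/cos(b)^(7/4)


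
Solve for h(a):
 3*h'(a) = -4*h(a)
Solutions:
 h(a) = C1*exp(-4*a/3)


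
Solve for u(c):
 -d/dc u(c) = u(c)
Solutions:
 u(c) = C1*exp(-c)


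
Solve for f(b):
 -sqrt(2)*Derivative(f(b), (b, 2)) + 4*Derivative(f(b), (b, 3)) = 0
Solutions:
 f(b) = C1 + C2*b + C3*exp(sqrt(2)*b/4)


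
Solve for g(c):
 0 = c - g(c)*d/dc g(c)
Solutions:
 g(c) = -sqrt(C1 + c^2)
 g(c) = sqrt(C1 + c^2)


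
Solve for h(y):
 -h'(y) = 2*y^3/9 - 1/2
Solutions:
 h(y) = C1 - y^4/18 + y/2


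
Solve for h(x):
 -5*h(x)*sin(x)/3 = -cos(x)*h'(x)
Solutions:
 h(x) = C1/cos(x)^(5/3)


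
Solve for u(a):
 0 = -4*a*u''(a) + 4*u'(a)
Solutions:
 u(a) = C1 + C2*a^2


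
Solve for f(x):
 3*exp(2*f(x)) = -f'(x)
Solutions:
 f(x) = log(-sqrt(-1/(C1 - 3*x))) - log(2)/2
 f(x) = log(-1/(C1 - 3*x))/2 - log(2)/2


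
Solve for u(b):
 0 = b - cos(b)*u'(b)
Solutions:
 u(b) = C1 + Integral(b/cos(b), b)


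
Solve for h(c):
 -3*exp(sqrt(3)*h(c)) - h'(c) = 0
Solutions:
 h(c) = sqrt(3)*(2*log(1/(C1 + 3*c)) - log(3))/6


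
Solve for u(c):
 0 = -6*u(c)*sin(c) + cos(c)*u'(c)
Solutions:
 u(c) = C1/cos(c)^6


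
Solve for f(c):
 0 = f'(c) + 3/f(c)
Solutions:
 f(c) = -sqrt(C1 - 6*c)
 f(c) = sqrt(C1 - 6*c)


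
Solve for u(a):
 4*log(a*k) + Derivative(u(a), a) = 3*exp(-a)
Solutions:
 u(a) = C1 - 4*a*log(a*k) + 4*a - 3*exp(-a)


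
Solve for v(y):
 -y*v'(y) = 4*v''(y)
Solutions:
 v(y) = C1 + C2*erf(sqrt(2)*y/4)


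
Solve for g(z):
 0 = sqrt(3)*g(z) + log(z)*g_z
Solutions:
 g(z) = C1*exp(-sqrt(3)*li(z))


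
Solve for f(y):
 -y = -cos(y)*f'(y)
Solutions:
 f(y) = C1 + Integral(y/cos(y), y)


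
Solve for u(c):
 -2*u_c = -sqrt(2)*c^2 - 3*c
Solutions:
 u(c) = C1 + sqrt(2)*c^3/6 + 3*c^2/4


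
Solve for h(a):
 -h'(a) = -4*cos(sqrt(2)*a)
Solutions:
 h(a) = C1 + 2*sqrt(2)*sin(sqrt(2)*a)


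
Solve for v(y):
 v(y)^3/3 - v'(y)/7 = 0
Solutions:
 v(y) = -sqrt(6)*sqrt(-1/(C1 + 7*y))/2
 v(y) = sqrt(6)*sqrt(-1/(C1 + 7*y))/2


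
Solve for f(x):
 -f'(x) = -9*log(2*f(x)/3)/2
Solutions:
 -2*Integral(1/(log(_y) - log(3) + log(2)), (_y, f(x)))/9 = C1 - x


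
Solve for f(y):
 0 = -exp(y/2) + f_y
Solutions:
 f(y) = C1 + 2*exp(y/2)


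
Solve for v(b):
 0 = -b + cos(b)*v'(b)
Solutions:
 v(b) = C1 + Integral(b/cos(b), b)


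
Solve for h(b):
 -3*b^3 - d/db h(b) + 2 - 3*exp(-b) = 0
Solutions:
 h(b) = C1 - 3*b^4/4 + 2*b + 3*exp(-b)


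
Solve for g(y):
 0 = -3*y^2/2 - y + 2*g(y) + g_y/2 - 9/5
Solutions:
 g(y) = C1*exp(-4*y) + 3*y^2/4 + y/8 + 139/160


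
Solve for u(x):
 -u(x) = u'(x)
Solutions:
 u(x) = C1*exp(-x)


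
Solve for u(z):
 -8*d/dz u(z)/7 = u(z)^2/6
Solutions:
 u(z) = 48/(C1 + 7*z)


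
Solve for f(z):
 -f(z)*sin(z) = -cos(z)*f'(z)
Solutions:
 f(z) = C1/cos(z)


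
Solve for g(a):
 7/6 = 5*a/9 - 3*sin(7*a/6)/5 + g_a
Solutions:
 g(a) = C1 - 5*a^2/18 + 7*a/6 - 18*cos(7*a/6)/35


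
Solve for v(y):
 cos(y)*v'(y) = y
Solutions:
 v(y) = C1 + Integral(y/cos(y), y)


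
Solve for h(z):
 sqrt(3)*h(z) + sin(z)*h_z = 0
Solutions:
 h(z) = C1*(cos(z) + 1)^(sqrt(3)/2)/(cos(z) - 1)^(sqrt(3)/2)


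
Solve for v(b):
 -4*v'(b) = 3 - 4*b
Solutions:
 v(b) = C1 + b^2/2 - 3*b/4


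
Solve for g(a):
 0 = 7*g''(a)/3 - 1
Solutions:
 g(a) = C1 + C2*a + 3*a^2/14


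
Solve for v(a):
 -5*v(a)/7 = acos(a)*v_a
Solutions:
 v(a) = C1*exp(-5*Integral(1/acos(a), a)/7)


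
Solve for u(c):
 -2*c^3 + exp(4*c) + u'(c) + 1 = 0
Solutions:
 u(c) = C1 + c^4/2 - c - exp(4*c)/4


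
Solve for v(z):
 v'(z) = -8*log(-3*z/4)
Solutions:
 v(z) = C1 - 8*z*log(-z) + 8*z*(-log(3) + 1 + 2*log(2))


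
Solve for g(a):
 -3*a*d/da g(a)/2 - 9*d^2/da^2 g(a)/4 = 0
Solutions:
 g(a) = C1 + C2*erf(sqrt(3)*a/3)


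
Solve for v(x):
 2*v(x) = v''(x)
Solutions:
 v(x) = C1*exp(-sqrt(2)*x) + C2*exp(sqrt(2)*x)


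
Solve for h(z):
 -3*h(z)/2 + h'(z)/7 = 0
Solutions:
 h(z) = C1*exp(21*z/2)


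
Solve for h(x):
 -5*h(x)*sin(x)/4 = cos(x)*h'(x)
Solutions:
 h(x) = C1*cos(x)^(5/4)


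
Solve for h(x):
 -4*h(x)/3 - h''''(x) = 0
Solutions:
 h(x) = (C1*sin(3^(3/4)*x/3) + C2*cos(3^(3/4)*x/3))*exp(-3^(3/4)*x/3) + (C3*sin(3^(3/4)*x/3) + C4*cos(3^(3/4)*x/3))*exp(3^(3/4)*x/3)


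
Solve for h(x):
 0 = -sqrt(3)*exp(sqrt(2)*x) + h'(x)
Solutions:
 h(x) = C1 + sqrt(6)*exp(sqrt(2)*x)/2


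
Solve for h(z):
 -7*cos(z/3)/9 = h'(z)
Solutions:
 h(z) = C1 - 7*sin(z/3)/3


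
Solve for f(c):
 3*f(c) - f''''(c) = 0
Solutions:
 f(c) = C1*exp(-3^(1/4)*c) + C2*exp(3^(1/4)*c) + C3*sin(3^(1/4)*c) + C4*cos(3^(1/4)*c)


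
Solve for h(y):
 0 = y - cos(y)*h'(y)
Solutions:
 h(y) = C1 + Integral(y/cos(y), y)


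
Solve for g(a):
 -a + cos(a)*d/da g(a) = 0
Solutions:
 g(a) = C1 + Integral(a/cos(a), a)


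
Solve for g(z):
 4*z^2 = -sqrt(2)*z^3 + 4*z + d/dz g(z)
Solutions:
 g(z) = C1 + sqrt(2)*z^4/4 + 4*z^3/3 - 2*z^2


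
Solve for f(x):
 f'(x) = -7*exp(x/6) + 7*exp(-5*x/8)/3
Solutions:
 f(x) = C1 - 42*exp(x/6) - 56*exp(-5*x/8)/15


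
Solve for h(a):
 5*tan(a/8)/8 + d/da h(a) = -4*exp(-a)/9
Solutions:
 h(a) = C1 - 5*log(tan(a/8)^2 + 1)/2 + 4*exp(-a)/9


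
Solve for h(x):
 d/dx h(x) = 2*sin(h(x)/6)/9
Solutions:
 -2*x/9 + 3*log(cos(h(x)/6) - 1) - 3*log(cos(h(x)/6) + 1) = C1


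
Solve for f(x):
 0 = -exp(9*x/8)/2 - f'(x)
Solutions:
 f(x) = C1 - 4*exp(9*x/8)/9


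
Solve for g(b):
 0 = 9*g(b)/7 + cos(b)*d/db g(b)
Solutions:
 g(b) = C1*(sin(b) - 1)^(9/14)/(sin(b) + 1)^(9/14)


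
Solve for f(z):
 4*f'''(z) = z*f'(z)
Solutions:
 f(z) = C1 + Integral(C2*airyai(2^(1/3)*z/2) + C3*airybi(2^(1/3)*z/2), z)


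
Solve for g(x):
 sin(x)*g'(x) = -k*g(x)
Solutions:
 g(x) = C1*exp(k*(-log(cos(x) - 1) + log(cos(x) + 1))/2)


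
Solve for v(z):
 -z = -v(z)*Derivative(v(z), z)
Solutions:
 v(z) = -sqrt(C1 + z^2)
 v(z) = sqrt(C1 + z^2)


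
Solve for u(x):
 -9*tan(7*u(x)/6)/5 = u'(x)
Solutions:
 u(x) = -6*asin(C1*exp(-21*x/10))/7 + 6*pi/7
 u(x) = 6*asin(C1*exp(-21*x/10))/7


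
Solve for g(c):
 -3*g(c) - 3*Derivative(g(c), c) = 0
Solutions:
 g(c) = C1*exp(-c)


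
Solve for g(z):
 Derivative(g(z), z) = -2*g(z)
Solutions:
 g(z) = C1*exp(-2*z)


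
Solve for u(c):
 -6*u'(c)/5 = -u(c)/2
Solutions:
 u(c) = C1*exp(5*c/12)


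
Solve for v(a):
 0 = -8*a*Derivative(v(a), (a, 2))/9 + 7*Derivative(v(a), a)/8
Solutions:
 v(a) = C1 + C2*a^(127/64)


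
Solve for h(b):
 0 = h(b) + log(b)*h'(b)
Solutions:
 h(b) = C1*exp(-li(b))


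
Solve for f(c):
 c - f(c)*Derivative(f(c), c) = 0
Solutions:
 f(c) = -sqrt(C1 + c^2)
 f(c) = sqrt(C1 + c^2)


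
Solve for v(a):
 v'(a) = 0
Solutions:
 v(a) = C1


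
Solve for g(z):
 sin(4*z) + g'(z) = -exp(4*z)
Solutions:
 g(z) = C1 - exp(4*z)/4 + cos(4*z)/4


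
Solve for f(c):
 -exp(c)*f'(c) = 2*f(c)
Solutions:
 f(c) = C1*exp(2*exp(-c))


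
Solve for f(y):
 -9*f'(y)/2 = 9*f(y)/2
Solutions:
 f(y) = C1*exp(-y)


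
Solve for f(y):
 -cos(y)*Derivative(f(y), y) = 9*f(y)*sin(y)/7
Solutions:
 f(y) = C1*cos(y)^(9/7)


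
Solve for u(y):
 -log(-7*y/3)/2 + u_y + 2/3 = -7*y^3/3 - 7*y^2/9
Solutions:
 u(y) = C1 - 7*y^4/12 - 7*y^3/27 + y*log(-y)/2 + y*(-7 - 3*log(3) + 3*log(7))/6


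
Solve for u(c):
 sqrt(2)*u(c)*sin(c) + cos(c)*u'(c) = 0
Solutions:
 u(c) = C1*cos(c)^(sqrt(2))


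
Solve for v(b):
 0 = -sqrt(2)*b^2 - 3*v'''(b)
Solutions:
 v(b) = C1 + C2*b + C3*b^2 - sqrt(2)*b^5/180


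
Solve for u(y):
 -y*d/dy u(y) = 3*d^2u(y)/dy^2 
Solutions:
 u(y) = C1 + C2*erf(sqrt(6)*y/6)


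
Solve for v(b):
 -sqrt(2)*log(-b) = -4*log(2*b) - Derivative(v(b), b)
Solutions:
 v(b) = C1 - b*(4 - sqrt(2))*log(b) + b*(-4*log(2) - sqrt(2) + 4 + sqrt(2)*I*pi)


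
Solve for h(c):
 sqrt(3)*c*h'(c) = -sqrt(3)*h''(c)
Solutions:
 h(c) = C1 + C2*erf(sqrt(2)*c/2)


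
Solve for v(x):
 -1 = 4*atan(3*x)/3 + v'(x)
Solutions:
 v(x) = C1 - 4*x*atan(3*x)/3 - x + 2*log(9*x^2 + 1)/9


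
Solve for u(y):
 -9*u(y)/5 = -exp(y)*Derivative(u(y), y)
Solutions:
 u(y) = C1*exp(-9*exp(-y)/5)


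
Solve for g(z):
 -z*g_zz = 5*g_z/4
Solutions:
 g(z) = C1 + C2/z^(1/4)


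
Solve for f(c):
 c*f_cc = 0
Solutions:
 f(c) = C1 + C2*c


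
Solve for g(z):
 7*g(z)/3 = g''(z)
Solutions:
 g(z) = C1*exp(-sqrt(21)*z/3) + C2*exp(sqrt(21)*z/3)


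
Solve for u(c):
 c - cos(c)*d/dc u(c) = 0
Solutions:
 u(c) = C1 + Integral(c/cos(c), c)


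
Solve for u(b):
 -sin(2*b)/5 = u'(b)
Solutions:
 u(b) = C1 + cos(2*b)/10


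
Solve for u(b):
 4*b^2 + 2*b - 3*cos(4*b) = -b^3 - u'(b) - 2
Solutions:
 u(b) = C1 - b^4/4 - 4*b^3/3 - b^2 - 2*b + 3*sin(4*b)/4


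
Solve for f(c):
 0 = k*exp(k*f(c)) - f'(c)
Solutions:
 f(c) = Piecewise((log(-1/(C1*k + c*k^2))/k, Ne(k, 0)), (nan, True))
 f(c) = Piecewise((C1 + c*k, Eq(k, 0)), (nan, True))


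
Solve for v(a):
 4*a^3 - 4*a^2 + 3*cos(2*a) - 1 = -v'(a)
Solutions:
 v(a) = C1 - a^4 + 4*a^3/3 + a - 3*sin(2*a)/2


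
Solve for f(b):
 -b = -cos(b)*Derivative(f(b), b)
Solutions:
 f(b) = C1 + Integral(b/cos(b), b)


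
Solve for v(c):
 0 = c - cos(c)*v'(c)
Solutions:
 v(c) = C1 + Integral(c/cos(c), c)


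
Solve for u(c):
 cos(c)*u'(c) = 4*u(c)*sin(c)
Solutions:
 u(c) = C1/cos(c)^4


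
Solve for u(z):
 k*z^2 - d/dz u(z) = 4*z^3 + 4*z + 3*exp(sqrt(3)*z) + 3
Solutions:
 u(z) = C1 + k*z^3/3 - z^4 - 2*z^2 - 3*z - sqrt(3)*exp(sqrt(3)*z)


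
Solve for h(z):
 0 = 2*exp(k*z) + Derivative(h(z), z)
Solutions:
 h(z) = C1 - 2*exp(k*z)/k


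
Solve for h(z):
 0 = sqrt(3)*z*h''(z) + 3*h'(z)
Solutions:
 h(z) = C1 + C2*z^(1 - sqrt(3))


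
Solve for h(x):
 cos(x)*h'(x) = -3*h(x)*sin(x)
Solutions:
 h(x) = C1*cos(x)^3


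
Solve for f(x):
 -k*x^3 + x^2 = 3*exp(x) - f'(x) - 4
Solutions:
 f(x) = C1 + k*x^4/4 - x^3/3 - 4*x + 3*exp(x)


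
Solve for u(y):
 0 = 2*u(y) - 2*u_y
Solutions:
 u(y) = C1*exp(y)


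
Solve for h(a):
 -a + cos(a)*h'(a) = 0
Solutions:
 h(a) = C1 + Integral(a/cos(a), a)


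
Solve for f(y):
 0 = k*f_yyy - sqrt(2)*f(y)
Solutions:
 f(y) = C1*exp(2^(1/6)*y*(1/k)^(1/3)) + C2*exp(2^(1/6)*y*(-1 + sqrt(3)*I)*(1/k)^(1/3)/2) + C3*exp(-2^(1/6)*y*(1 + sqrt(3)*I)*(1/k)^(1/3)/2)


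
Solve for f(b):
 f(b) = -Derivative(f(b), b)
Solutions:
 f(b) = C1*exp(-b)


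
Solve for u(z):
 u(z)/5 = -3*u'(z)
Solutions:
 u(z) = C1*exp(-z/15)


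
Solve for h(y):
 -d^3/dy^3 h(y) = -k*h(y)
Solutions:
 h(y) = C1*exp(k^(1/3)*y) + C2*exp(k^(1/3)*y*(-1 + sqrt(3)*I)/2) + C3*exp(-k^(1/3)*y*(1 + sqrt(3)*I)/2)
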